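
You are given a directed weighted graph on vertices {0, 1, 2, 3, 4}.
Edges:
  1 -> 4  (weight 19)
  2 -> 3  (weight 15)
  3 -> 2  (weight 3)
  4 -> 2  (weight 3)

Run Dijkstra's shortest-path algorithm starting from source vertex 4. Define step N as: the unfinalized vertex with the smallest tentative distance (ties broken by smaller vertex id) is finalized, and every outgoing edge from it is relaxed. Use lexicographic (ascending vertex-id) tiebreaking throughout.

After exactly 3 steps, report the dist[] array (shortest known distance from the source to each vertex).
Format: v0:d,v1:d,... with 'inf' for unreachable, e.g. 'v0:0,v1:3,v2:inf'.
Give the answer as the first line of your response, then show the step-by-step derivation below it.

v0:inf,v1:inf,v2:3,v3:18,v4:0

step 1: dist = v0:inf,v1:inf,v2:3,v3:inf,v4:0
step 2: dist = v0:inf,v1:inf,v2:3,v3:18,v4:0
step 3: dist = v0:inf,v1:inf,v2:3,v3:18,v4:0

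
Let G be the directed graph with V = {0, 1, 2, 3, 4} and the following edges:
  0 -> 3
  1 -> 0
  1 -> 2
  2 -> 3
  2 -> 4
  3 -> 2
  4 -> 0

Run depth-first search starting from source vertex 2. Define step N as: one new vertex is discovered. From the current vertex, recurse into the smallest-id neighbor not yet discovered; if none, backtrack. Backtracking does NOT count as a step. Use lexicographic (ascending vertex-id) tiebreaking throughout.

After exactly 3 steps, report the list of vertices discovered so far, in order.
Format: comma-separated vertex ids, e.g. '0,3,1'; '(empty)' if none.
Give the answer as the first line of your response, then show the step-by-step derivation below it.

2,3,4

step 1: discover 2; path=2; order=2
step 2: discover 3; path=2>3; order=2,3
step 3: discover 4; path=2>4; order=2,3,4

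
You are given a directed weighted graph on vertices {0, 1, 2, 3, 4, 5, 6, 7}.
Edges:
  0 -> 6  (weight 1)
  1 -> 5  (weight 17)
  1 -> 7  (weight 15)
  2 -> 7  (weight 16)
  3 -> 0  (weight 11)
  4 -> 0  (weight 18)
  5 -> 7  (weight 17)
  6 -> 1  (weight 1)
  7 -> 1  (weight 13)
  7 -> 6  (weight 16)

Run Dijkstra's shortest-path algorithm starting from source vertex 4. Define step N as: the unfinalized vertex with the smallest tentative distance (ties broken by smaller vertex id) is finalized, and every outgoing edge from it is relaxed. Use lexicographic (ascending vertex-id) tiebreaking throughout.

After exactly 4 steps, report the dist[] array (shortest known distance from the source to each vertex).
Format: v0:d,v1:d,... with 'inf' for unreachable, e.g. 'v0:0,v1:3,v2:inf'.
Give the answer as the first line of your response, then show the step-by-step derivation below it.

v0:18,v1:20,v2:inf,v3:inf,v4:0,v5:37,v6:19,v7:35

step 1: dist = v0:18,v1:inf,v2:inf,v3:inf,v4:0,v5:inf,v6:inf,v7:inf
step 2: dist = v0:18,v1:inf,v2:inf,v3:inf,v4:0,v5:inf,v6:19,v7:inf
step 3: dist = v0:18,v1:20,v2:inf,v3:inf,v4:0,v5:inf,v6:19,v7:inf
step 4: dist = v0:18,v1:20,v2:inf,v3:inf,v4:0,v5:37,v6:19,v7:35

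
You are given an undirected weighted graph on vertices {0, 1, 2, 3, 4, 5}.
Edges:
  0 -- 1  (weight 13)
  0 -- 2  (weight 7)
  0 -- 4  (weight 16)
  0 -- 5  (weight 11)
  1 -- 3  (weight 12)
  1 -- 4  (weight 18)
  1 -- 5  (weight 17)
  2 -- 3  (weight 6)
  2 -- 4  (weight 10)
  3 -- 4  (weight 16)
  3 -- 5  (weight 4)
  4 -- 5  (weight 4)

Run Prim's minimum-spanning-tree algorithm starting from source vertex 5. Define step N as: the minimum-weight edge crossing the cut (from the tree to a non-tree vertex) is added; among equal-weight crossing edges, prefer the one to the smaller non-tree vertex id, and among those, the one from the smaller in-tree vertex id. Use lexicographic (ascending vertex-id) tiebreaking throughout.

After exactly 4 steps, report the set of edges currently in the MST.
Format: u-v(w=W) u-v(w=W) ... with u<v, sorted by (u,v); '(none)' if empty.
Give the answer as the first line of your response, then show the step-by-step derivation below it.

0-2(w=7) 2-3(w=6) 3-5(w=4) 4-5(w=4)

step 1: add edge 3-5 (w=4); MST = {3-5(w=4)}
step 2: add edge 4-5 (w=4); MST = {3-5(w=4) 4-5(w=4)}
step 3: add edge 2-3 (w=6); MST = {2-3(w=6) 3-5(w=4) 4-5(w=4)}
step 4: add edge 0-2 (w=7); MST = {0-2(w=7) 2-3(w=6) 3-5(w=4) 4-5(w=4)}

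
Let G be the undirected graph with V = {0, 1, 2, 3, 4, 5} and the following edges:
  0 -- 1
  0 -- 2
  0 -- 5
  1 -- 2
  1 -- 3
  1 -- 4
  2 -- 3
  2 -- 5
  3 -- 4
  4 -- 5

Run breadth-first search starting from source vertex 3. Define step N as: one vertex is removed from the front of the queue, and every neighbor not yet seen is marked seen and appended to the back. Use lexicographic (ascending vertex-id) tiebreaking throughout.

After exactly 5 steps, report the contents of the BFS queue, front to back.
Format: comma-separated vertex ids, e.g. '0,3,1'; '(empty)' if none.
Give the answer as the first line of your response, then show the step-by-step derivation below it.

5

step 1: dequeue 3; queue=[1,2,4]; order=3
step 2: dequeue 1; queue=[2,4,0]; order=3,1
step 3: dequeue 2; queue=[4,0,5]; order=3,1,2
step 4: dequeue 4; queue=[0,5]; order=3,1,2,4
step 5: dequeue 0; queue=[5]; order=3,1,2,4,0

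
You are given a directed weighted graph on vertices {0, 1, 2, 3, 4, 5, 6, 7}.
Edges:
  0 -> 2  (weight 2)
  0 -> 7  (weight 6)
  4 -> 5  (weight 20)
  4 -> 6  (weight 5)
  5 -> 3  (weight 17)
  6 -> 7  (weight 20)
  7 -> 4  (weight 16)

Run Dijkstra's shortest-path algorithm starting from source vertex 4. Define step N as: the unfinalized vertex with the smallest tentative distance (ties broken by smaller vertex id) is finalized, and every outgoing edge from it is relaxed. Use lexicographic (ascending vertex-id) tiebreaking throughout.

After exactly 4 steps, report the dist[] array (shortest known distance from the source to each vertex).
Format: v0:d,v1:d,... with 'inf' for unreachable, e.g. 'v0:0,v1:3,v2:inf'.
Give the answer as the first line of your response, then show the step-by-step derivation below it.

v0:inf,v1:inf,v2:inf,v3:37,v4:0,v5:20,v6:5,v7:25

step 1: dist = v0:inf,v1:inf,v2:inf,v3:inf,v4:0,v5:20,v6:5,v7:inf
step 2: dist = v0:inf,v1:inf,v2:inf,v3:inf,v4:0,v5:20,v6:5,v7:25
step 3: dist = v0:inf,v1:inf,v2:inf,v3:37,v4:0,v5:20,v6:5,v7:25
step 4: dist = v0:inf,v1:inf,v2:inf,v3:37,v4:0,v5:20,v6:5,v7:25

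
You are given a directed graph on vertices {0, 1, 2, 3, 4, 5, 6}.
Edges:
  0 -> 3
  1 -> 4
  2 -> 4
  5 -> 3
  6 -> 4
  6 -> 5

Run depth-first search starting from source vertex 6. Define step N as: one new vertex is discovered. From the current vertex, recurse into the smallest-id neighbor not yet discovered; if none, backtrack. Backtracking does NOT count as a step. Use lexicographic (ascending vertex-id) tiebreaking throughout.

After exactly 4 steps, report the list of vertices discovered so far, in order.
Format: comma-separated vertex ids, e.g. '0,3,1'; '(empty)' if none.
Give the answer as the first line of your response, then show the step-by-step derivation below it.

6,4,5,3

step 1: discover 6; path=6; order=6
step 2: discover 4; path=6>4; order=6,4
step 3: discover 5; path=6>5; order=6,4,5
step 4: discover 3; path=6>5>3; order=6,4,5,3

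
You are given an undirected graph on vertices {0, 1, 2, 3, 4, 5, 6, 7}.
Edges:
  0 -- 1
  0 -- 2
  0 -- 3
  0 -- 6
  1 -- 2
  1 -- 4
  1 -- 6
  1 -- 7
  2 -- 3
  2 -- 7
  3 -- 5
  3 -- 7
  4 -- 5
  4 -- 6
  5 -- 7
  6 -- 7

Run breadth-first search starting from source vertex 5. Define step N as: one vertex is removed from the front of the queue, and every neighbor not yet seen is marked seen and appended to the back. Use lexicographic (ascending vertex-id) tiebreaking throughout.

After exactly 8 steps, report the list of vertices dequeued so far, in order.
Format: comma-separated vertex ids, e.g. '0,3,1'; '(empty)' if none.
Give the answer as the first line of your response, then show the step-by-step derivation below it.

5,3,4,7,0,2,1,6

step 1: dequeue 5; queue=[3,4,7]; order=5
step 2: dequeue 3; queue=[4,7,0,2]; order=5,3
step 3: dequeue 4; queue=[7,0,2,1,6]; order=5,3,4
step 4: dequeue 7; queue=[0,2,1,6]; order=5,3,4,7
step 5: dequeue 0; queue=[2,1,6]; order=5,3,4,7,0
step 6: dequeue 2; queue=[1,6]; order=5,3,4,7,0,2
step 7: dequeue 1; queue=[6]; order=5,3,4,7,0,2,1
step 8: dequeue 6; queue=[(empty)]; order=5,3,4,7,0,2,1,6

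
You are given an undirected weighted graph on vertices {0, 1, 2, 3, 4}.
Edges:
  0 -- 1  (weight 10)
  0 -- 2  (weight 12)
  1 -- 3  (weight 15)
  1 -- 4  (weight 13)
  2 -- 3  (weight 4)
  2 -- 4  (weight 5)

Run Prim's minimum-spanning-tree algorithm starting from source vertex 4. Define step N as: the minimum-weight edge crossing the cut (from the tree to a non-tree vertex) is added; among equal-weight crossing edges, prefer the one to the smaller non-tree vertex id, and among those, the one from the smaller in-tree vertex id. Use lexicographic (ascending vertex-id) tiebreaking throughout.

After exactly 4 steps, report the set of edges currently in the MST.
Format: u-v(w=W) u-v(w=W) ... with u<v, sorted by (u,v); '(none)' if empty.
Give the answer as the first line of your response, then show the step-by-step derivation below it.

0-1(w=10) 0-2(w=12) 2-3(w=4) 2-4(w=5)

step 1: add edge 2-4 (w=5); MST = {2-4(w=5)}
step 2: add edge 2-3 (w=4); MST = {2-3(w=4) 2-4(w=5)}
step 3: add edge 0-2 (w=12); MST = {0-2(w=12) 2-3(w=4) 2-4(w=5)}
step 4: add edge 0-1 (w=10); MST = {0-1(w=10) 0-2(w=12) 2-3(w=4) 2-4(w=5)}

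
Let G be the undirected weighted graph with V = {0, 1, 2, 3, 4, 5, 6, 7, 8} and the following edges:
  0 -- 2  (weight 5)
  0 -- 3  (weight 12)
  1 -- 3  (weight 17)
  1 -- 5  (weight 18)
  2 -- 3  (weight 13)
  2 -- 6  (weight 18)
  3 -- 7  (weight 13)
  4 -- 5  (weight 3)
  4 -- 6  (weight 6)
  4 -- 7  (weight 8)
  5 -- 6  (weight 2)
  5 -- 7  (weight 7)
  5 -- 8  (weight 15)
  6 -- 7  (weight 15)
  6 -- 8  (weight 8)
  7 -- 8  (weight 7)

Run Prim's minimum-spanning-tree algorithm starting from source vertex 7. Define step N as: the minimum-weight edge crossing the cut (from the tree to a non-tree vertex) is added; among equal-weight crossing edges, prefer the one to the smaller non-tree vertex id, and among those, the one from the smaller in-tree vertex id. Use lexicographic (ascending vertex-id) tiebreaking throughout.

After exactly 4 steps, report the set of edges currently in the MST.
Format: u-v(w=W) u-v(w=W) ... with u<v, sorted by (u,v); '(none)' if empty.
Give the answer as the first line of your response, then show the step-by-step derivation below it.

4-5(w=3) 5-6(w=2) 5-7(w=7) 7-8(w=7)

step 1: add edge 5-7 (w=7); MST = {5-7(w=7)}
step 2: add edge 5-6 (w=2); MST = {5-6(w=2) 5-7(w=7)}
step 3: add edge 4-5 (w=3); MST = {4-5(w=3) 5-6(w=2) 5-7(w=7)}
step 4: add edge 7-8 (w=7); MST = {4-5(w=3) 5-6(w=2) 5-7(w=7) 7-8(w=7)}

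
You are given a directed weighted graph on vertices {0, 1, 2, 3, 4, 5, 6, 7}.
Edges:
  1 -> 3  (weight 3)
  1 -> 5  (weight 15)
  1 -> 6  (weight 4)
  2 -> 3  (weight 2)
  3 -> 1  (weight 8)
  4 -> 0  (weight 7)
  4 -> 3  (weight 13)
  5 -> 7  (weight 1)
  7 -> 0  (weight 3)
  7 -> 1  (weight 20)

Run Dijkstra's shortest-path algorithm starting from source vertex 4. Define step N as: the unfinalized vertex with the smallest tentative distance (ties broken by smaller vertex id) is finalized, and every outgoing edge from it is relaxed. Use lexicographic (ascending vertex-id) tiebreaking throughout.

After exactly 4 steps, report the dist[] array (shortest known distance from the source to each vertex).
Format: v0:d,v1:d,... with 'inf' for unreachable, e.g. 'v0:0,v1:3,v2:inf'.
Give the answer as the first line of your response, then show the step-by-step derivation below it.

v0:7,v1:21,v2:inf,v3:13,v4:0,v5:36,v6:25,v7:inf

step 1: dist = v0:7,v1:inf,v2:inf,v3:13,v4:0,v5:inf,v6:inf,v7:inf
step 2: dist = v0:7,v1:inf,v2:inf,v3:13,v4:0,v5:inf,v6:inf,v7:inf
step 3: dist = v0:7,v1:21,v2:inf,v3:13,v4:0,v5:inf,v6:inf,v7:inf
step 4: dist = v0:7,v1:21,v2:inf,v3:13,v4:0,v5:36,v6:25,v7:inf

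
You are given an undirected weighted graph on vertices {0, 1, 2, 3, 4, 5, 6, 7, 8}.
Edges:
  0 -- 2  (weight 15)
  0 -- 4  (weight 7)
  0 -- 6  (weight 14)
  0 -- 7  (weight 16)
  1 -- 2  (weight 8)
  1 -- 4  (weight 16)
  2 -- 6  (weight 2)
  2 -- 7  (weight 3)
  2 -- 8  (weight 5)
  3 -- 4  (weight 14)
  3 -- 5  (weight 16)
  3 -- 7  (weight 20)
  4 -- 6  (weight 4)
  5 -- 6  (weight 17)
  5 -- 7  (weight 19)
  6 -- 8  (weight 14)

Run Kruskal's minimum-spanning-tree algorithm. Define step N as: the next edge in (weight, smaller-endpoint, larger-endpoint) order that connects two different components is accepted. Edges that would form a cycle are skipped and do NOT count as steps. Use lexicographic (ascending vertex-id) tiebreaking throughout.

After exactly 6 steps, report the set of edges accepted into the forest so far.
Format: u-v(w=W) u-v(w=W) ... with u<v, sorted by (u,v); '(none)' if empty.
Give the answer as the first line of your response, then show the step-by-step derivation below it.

0-4(w=7) 1-2(w=8) 2-6(w=2) 2-7(w=3) 2-8(w=5) 4-6(w=4)

step 1: add edge 2-6 (w=2); MST = {2-6(w=2)}
step 2: add edge 2-7 (w=3); MST = {2-6(w=2) 2-7(w=3)}
step 3: add edge 4-6 (w=4); MST = {2-6(w=2) 2-7(w=3) 4-6(w=4)}
step 4: add edge 2-8 (w=5); MST = {2-6(w=2) 2-7(w=3) 2-8(w=5) 4-6(w=4)}
step 5: add edge 0-4 (w=7); MST = {0-4(w=7) 2-6(w=2) 2-7(w=3) 2-8(w=5) 4-6(w=4)}
step 6: add edge 1-2 (w=8); MST = {0-4(w=7) 1-2(w=8) 2-6(w=2) 2-7(w=3) 2-8(w=5) 4-6(w=4)}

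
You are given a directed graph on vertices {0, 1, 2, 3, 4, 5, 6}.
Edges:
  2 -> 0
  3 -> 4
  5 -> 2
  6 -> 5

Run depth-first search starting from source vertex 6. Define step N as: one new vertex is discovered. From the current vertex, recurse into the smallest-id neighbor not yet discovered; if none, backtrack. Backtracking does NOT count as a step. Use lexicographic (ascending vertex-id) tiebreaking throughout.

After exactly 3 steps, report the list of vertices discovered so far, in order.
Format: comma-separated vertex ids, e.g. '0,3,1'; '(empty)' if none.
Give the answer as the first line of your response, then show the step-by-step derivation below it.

6,5,2

step 1: discover 6; path=6; order=6
step 2: discover 5; path=6>5; order=6,5
step 3: discover 2; path=6>5>2; order=6,5,2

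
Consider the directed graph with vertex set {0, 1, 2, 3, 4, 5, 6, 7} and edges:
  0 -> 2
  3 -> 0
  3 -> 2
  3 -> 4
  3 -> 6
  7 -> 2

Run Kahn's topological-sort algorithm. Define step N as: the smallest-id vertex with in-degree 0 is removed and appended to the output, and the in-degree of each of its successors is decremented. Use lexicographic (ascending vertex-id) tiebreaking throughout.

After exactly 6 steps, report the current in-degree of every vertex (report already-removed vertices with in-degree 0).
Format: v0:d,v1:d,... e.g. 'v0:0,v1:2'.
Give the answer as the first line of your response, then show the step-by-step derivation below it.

v0:0,v1:0,v2:1,v3:0,v4:0,v5:0,v6:0,v7:0

step 1: output 1; order=[1]; indeg=(1,0,3,0,1,0,1,0)
step 2: output 3; order=[1,3]; indeg=(0,0,2,0,0,0,0,0)
step 3: output 0; order=[1,3,0]; indeg=(0,0,1,0,0,0,0,0)
step 4: output 4; order=[1,3,0,4]; indeg=(0,0,1,0,0,0,0,0)
step 5: output 5; order=[1,3,0,4,5]; indeg=(0,0,1,0,0,0,0,0)
step 6: output 6; order=[1,3,0,4,5,6]; indeg=(0,0,1,0,0,0,0,0)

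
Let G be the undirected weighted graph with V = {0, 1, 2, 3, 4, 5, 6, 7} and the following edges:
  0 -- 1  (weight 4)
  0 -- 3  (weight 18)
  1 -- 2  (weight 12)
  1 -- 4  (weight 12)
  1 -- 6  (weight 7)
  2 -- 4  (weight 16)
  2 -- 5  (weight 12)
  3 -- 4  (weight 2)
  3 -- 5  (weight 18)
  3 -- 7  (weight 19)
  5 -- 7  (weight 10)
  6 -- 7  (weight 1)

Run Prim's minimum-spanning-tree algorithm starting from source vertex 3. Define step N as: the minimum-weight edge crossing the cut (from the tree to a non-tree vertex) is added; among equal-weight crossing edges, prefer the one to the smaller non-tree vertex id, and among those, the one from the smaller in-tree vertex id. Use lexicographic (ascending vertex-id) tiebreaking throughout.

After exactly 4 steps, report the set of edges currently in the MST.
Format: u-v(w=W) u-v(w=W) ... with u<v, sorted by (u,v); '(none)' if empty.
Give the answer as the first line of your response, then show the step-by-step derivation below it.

0-1(w=4) 1-4(w=12) 1-6(w=7) 3-4(w=2)

step 1: add edge 3-4 (w=2); MST = {3-4(w=2)}
step 2: add edge 1-4 (w=12); MST = {1-4(w=12) 3-4(w=2)}
step 3: add edge 0-1 (w=4); MST = {0-1(w=4) 1-4(w=12) 3-4(w=2)}
step 4: add edge 1-6 (w=7); MST = {0-1(w=4) 1-4(w=12) 1-6(w=7) 3-4(w=2)}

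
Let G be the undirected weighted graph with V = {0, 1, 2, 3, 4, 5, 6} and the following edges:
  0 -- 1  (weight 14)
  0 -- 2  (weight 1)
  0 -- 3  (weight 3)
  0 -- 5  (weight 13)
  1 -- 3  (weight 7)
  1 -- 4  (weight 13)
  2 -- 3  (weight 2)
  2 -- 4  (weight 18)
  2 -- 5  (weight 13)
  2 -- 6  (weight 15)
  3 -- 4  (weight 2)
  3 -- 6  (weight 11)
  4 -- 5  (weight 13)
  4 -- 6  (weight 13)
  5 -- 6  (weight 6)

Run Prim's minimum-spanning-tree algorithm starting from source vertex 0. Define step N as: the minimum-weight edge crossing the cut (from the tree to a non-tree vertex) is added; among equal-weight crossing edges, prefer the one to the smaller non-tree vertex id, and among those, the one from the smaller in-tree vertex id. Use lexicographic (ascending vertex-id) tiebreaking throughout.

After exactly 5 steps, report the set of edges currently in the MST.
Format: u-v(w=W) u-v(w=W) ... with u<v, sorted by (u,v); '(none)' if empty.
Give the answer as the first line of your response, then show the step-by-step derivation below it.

0-2(w=1) 1-3(w=7) 2-3(w=2) 3-4(w=2) 3-6(w=11)

step 1: add edge 0-2 (w=1); MST = {0-2(w=1)}
step 2: add edge 2-3 (w=2); MST = {0-2(w=1) 2-3(w=2)}
step 3: add edge 3-4 (w=2); MST = {0-2(w=1) 2-3(w=2) 3-4(w=2)}
step 4: add edge 1-3 (w=7); MST = {0-2(w=1) 1-3(w=7) 2-3(w=2) 3-4(w=2)}
step 5: add edge 3-6 (w=11); MST = {0-2(w=1) 1-3(w=7) 2-3(w=2) 3-4(w=2) 3-6(w=11)}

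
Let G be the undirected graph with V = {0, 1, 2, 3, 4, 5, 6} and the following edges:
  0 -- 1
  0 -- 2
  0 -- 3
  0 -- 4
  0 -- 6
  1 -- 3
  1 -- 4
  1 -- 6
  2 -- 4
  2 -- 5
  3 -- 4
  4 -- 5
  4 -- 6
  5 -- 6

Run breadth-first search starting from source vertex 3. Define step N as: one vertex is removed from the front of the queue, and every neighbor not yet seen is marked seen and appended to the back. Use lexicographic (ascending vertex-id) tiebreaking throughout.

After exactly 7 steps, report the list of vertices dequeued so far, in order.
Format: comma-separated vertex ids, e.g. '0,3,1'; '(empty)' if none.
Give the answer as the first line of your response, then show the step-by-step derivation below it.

3,0,1,4,2,6,5

step 1: dequeue 3; queue=[0,1,4]; order=3
step 2: dequeue 0; queue=[1,4,2,6]; order=3,0
step 3: dequeue 1; queue=[4,2,6]; order=3,0,1
step 4: dequeue 4; queue=[2,6,5]; order=3,0,1,4
step 5: dequeue 2; queue=[6,5]; order=3,0,1,4,2
step 6: dequeue 6; queue=[5]; order=3,0,1,4,2,6
step 7: dequeue 5; queue=[(empty)]; order=3,0,1,4,2,6,5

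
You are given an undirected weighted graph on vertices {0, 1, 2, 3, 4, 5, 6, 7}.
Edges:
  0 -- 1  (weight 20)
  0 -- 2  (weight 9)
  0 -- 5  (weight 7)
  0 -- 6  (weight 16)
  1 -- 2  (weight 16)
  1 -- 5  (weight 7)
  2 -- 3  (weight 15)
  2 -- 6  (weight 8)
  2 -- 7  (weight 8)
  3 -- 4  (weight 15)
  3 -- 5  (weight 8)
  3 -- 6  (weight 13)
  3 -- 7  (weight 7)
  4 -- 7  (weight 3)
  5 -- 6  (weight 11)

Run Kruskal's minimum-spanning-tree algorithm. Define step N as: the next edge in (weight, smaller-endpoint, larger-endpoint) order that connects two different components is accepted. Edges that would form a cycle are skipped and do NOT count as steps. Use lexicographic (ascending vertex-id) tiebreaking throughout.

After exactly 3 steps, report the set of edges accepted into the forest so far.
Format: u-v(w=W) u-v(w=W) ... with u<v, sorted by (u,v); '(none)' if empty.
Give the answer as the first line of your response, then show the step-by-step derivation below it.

0-5(w=7) 1-5(w=7) 4-7(w=3)

step 1: add edge 4-7 (w=3); MST = {4-7(w=3)}
step 2: add edge 0-5 (w=7); MST = {0-5(w=7) 4-7(w=3)}
step 3: add edge 1-5 (w=7); MST = {0-5(w=7) 1-5(w=7) 4-7(w=3)}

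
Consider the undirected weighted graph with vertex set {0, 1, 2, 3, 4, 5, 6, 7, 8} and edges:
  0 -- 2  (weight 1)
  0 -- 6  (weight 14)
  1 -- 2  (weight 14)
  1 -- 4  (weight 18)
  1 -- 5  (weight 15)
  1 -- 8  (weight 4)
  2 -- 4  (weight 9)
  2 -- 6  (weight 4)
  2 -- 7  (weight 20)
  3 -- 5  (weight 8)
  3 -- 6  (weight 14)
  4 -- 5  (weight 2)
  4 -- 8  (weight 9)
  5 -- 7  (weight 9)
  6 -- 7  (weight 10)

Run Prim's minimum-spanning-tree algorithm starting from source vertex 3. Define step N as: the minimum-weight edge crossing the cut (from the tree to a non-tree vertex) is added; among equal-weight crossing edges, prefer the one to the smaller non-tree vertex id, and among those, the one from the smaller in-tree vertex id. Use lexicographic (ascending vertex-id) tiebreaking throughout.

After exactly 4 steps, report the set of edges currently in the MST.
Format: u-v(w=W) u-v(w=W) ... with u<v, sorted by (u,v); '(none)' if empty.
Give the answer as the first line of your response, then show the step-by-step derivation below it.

0-2(w=1) 2-4(w=9) 3-5(w=8) 4-5(w=2)

step 1: add edge 3-5 (w=8); MST = {3-5(w=8)}
step 2: add edge 4-5 (w=2); MST = {3-5(w=8) 4-5(w=2)}
step 3: add edge 2-4 (w=9); MST = {2-4(w=9) 3-5(w=8) 4-5(w=2)}
step 4: add edge 0-2 (w=1); MST = {0-2(w=1) 2-4(w=9) 3-5(w=8) 4-5(w=2)}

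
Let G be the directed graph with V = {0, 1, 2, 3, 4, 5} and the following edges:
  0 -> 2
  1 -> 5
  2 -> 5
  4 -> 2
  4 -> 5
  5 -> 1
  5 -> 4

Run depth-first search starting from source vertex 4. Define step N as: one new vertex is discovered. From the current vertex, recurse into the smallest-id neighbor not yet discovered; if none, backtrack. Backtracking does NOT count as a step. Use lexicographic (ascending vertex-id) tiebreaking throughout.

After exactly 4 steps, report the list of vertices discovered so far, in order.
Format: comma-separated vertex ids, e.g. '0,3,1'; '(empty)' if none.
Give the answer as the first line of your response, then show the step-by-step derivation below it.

4,2,5,1

step 1: discover 4; path=4; order=4
step 2: discover 2; path=4>2; order=4,2
step 3: discover 5; path=4>2>5; order=4,2,5
step 4: discover 1; path=4>2>5>1; order=4,2,5,1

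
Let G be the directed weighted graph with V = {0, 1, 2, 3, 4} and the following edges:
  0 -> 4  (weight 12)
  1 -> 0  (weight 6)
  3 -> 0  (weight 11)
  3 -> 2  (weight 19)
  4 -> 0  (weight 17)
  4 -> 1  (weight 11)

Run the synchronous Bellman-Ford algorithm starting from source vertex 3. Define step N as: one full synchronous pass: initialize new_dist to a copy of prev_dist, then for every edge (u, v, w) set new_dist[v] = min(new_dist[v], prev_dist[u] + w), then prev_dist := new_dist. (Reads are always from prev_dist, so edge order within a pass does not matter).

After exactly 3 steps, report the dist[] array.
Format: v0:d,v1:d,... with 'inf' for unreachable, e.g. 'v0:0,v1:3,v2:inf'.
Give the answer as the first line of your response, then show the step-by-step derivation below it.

v0:11,v1:34,v2:19,v3:0,v4:23

step 1: dist = v0:11,v1:inf,v2:19,v3:0,v4:inf
step 2: dist = v0:11,v1:inf,v2:19,v3:0,v4:23
step 3: dist = v0:11,v1:34,v2:19,v3:0,v4:23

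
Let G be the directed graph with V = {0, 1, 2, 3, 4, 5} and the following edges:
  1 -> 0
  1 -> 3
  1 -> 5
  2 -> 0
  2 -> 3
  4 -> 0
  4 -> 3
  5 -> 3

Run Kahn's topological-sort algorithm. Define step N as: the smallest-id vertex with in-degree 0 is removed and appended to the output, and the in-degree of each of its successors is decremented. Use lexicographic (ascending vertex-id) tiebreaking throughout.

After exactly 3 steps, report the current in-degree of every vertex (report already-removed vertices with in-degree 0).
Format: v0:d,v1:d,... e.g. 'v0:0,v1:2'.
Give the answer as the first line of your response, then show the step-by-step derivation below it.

v0:0,v1:0,v2:0,v3:1,v4:0,v5:0

step 1: output 1; order=[1]; indeg=(2,0,0,3,0,0)
step 2: output 2; order=[1,2]; indeg=(1,0,0,2,0,0)
step 3: output 4; order=[1,2,4]; indeg=(0,0,0,1,0,0)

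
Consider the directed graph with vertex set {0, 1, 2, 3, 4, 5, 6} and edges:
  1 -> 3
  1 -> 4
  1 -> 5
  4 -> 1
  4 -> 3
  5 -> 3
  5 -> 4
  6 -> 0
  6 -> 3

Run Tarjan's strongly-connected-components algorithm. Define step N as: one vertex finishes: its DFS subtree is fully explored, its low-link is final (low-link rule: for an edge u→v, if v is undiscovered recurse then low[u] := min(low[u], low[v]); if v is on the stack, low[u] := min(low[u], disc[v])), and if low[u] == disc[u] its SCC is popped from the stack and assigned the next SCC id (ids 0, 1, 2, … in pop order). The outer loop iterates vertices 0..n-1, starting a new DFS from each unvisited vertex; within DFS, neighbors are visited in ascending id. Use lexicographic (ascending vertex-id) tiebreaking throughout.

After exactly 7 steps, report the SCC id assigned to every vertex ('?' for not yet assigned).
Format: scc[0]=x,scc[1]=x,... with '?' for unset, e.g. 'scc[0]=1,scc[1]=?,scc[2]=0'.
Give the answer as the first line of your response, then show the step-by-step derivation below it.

scc[0]=0,scc[1]=2,scc[2]=3,scc[3]=1,scc[4]=2,scc[5]=2,scc[6]=4

step 1: low=(low[0]=0,low[1]=?,low[2]=?,low[3]=?,low[4]=?,low[5]=?,low[6]=?); scc=(scc[0]=0,scc[1]=?,scc[2]=?,scc[3]=?,scc[4]=?,scc[5]=?,scc[6]=?)
step 2: low=(low[0]=0,low[1]=1,low[2]=?,low[3]=2,low[4]=?,low[5]=?,low[6]=?); scc=(scc[0]=0,scc[1]=?,scc[2]=?,scc[3]=1,scc[4]=?,scc[5]=?,scc[6]=?)
step 3: low=(low[0]=0,low[1]=1,low[2]=?,low[3]=2,low[4]=1,low[5]=?,low[6]=?); scc=(scc[0]=0,scc[1]=?,scc[2]=?,scc[3]=1,scc[4]=?,scc[5]=?,scc[6]=?)
step 4: low=(low[0]=0,low[1]=1,low[2]=?,low[3]=2,low[4]=1,low[5]=3,low[6]=?); scc=(scc[0]=0,scc[1]=?,scc[2]=?,scc[3]=1,scc[4]=?,scc[5]=?,scc[6]=?)
step 5: low=(low[0]=0,low[1]=1,low[2]=?,low[3]=2,low[4]=1,low[5]=3,low[6]=?); scc=(scc[0]=0,scc[1]=2,scc[2]=?,scc[3]=1,scc[4]=2,scc[5]=2,scc[6]=?)
step 6: low=(low[0]=0,low[1]=1,low[2]=5,low[3]=2,low[4]=1,low[5]=3,low[6]=?); scc=(scc[0]=0,scc[1]=2,scc[2]=3,scc[3]=1,scc[4]=2,scc[5]=2,scc[6]=?)
step 7: low=(low[0]=0,low[1]=1,low[2]=5,low[3]=2,low[4]=1,low[5]=3,low[6]=6); scc=(scc[0]=0,scc[1]=2,scc[2]=3,scc[3]=1,scc[4]=2,scc[5]=2,scc[6]=4)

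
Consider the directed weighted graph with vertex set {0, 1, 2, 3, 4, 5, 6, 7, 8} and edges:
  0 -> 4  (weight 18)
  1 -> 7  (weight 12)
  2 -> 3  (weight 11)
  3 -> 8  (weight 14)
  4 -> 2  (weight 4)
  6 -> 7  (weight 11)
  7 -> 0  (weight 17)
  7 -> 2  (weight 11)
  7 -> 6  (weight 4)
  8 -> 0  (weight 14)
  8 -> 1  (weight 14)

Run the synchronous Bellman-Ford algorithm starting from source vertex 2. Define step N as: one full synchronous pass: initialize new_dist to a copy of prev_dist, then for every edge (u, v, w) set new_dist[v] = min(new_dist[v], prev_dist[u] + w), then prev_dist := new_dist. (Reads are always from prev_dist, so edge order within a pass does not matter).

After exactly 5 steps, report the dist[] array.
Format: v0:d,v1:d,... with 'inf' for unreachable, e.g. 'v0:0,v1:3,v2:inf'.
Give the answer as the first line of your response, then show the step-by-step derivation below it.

v0:39,v1:39,v2:0,v3:11,v4:57,v5:inf,v6:55,v7:51,v8:25

step 1: dist = v0:inf,v1:inf,v2:0,v3:11,v4:inf,v5:inf,v6:inf,v7:inf,v8:inf
step 2: dist = v0:inf,v1:inf,v2:0,v3:11,v4:inf,v5:inf,v6:inf,v7:inf,v8:25
step 3: dist = v0:39,v1:39,v2:0,v3:11,v4:inf,v5:inf,v6:inf,v7:inf,v8:25
step 4: dist = v0:39,v1:39,v2:0,v3:11,v4:57,v5:inf,v6:inf,v7:51,v8:25
step 5: dist = v0:39,v1:39,v2:0,v3:11,v4:57,v5:inf,v6:55,v7:51,v8:25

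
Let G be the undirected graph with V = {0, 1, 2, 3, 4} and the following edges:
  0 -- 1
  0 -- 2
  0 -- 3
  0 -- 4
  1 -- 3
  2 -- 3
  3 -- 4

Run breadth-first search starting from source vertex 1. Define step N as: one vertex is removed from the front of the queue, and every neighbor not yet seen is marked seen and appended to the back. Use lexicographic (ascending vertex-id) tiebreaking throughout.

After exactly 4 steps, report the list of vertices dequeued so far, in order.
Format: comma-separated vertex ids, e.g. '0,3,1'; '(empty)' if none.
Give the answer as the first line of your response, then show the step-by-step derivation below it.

1,0,3,2

step 1: dequeue 1; queue=[0,3]; order=1
step 2: dequeue 0; queue=[3,2,4]; order=1,0
step 3: dequeue 3; queue=[2,4]; order=1,0,3
step 4: dequeue 2; queue=[4]; order=1,0,3,2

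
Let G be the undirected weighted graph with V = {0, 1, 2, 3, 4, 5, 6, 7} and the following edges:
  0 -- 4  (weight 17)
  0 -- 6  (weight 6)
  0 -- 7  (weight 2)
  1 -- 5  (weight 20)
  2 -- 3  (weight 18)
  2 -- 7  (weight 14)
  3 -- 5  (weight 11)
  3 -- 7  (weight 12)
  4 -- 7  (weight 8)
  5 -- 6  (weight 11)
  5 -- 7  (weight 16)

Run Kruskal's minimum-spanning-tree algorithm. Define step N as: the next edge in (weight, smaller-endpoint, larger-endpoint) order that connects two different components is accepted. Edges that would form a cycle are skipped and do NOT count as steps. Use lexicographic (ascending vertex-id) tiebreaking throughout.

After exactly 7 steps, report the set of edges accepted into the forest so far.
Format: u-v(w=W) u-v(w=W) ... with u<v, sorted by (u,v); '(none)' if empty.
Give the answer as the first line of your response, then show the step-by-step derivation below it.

0-6(w=6) 0-7(w=2) 1-5(w=20) 2-7(w=14) 3-5(w=11) 4-7(w=8) 5-6(w=11)

step 1: add edge 0-7 (w=2); MST = {0-7(w=2)}
step 2: add edge 0-6 (w=6); MST = {0-6(w=6) 0-7(w=2)}
step 3: add edge 4-7 (w=8); MST = {0-6(w=6) 0-7(w=2) 4-7(w=8)}
step 4: add edge 3-5 (w=11); MST = {0-6(w=6) 0-7(w=2) 3-5(w=11) 4-7(w=8)}
step 5: add edge 5-6 (w=11); MST = {0-6(w=6) 0-7(w=2) 3-5(w=11) 4-7(w=8) 5-6(w=11)}
step 6: add edge 2-7 (w=14); MST = {0-6(w=6) 0-7(w=2) 2-7(w=14) 3-5(w=11) 4-7(w=8) 5-6(w=11)}
step 7: add edge 1-5 (w=20); MST = {0-6(w=6) 0-7(w=2) 1-5(w=20) 2-7(w=14) 3-5(w=11) 4-7(w=8) 5-6(w=11)}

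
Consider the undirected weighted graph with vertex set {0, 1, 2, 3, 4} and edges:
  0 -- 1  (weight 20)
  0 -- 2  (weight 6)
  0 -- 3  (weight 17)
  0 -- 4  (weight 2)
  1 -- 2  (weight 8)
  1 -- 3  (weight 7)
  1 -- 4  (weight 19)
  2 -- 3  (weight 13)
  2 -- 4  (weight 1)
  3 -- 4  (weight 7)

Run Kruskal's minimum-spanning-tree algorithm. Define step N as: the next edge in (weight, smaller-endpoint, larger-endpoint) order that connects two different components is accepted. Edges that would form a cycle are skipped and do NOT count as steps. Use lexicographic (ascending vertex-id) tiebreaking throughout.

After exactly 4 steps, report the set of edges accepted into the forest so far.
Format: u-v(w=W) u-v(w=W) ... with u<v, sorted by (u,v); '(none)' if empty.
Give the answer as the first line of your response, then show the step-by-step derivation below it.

0-4(w=2) 1-3(w=7) 2-4(w=1) 3-4(w=7)

step 1: add edge 2-4 (w=1); MST = {2-4(w=1)}
step 2: add edge 0-4 (w=2); MST = {0-4(w=2) 2-4(w=1)}
step 3: add edge 1-3 (w=7); MST = {0-4(w=2) 1-3(w=7) 2-4(w=1)}
step 4: add edge 3-4 (w=7); MST = {0-4(w=2) 1-3(w=7) 2-4(w=1) 3-4(w=7)}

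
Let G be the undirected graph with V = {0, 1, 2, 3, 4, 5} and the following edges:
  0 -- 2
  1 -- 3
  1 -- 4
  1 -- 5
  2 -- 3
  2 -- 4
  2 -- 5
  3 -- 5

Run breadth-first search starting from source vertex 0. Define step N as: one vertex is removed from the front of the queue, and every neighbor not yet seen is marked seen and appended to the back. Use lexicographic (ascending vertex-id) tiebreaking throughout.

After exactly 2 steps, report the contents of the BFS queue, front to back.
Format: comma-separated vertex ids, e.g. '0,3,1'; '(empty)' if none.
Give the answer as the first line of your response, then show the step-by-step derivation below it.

3,4,5

step 1: dequeue 0; queue=[2]; order=0
step 2: dequeue 2; queue=[3,4,5]; order=0,2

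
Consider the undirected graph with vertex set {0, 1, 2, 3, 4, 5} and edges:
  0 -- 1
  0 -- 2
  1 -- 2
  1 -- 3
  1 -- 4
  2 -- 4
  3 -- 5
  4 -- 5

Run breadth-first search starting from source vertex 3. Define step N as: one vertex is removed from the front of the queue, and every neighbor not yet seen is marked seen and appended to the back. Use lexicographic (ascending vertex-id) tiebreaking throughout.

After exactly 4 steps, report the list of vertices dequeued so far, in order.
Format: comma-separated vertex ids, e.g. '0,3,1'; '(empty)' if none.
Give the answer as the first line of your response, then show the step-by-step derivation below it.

3,1,5,0

step 1: dequeue 3; queue=[1,5]; order=3
step 2: dequeue 1; queue=[5,0,2,4]; order=3,1
step 3: dequeue 5; queue=[0,2,4]; order=3,1,5
step 4: dequeue 0; queue=[2,4]; order=3,1,5,0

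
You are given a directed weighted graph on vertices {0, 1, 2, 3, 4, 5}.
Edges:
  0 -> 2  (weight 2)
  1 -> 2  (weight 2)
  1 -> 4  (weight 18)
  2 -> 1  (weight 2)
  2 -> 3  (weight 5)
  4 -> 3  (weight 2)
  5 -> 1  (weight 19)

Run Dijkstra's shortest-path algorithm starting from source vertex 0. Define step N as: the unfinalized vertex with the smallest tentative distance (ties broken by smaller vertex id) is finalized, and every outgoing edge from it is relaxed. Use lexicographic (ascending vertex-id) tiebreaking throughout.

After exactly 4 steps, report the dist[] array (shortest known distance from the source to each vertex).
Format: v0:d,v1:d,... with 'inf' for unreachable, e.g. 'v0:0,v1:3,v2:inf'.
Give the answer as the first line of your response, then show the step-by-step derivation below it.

v0:0,v1:4,v2:2,v3:7,v4:22,v5:inf

step 1: dist = v0:0,v1:inf,v2:2,v3:inf,v4:inf,v5:inf
step 2: dist = v0:0,v1:4,v2:2,v3:7,v4:inf,v5:inf
step 3: dist = v0:0,v1:4,v2:2,v3:7,v4:22,v5:inf
step 4: dist = v0:0,v1:4,v2:2,v3:7,v4:22,v5:inf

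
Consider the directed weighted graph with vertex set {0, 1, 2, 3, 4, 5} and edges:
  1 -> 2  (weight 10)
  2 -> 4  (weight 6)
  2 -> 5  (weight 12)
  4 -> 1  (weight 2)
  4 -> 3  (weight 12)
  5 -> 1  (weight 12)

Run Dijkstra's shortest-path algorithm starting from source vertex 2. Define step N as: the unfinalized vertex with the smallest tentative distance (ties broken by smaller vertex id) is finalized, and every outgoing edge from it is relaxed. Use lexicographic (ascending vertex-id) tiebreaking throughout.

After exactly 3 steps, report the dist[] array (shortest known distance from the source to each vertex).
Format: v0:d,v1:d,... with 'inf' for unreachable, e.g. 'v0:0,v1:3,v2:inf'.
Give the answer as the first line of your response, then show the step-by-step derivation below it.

v0:inf,v1:8,v2:0,v3:18,v4:6,v5:12

step 1: dist = v0:inf,v1:inf,v2:0,v3:inf,v4:6,v5:12
step 2: dist = v0:inf,v1:8,v2:0,v3:18,v4:6,v5:12
step 3: dist = v0:inf,v1:8,v2:0,v3:18,v4:6,v5:12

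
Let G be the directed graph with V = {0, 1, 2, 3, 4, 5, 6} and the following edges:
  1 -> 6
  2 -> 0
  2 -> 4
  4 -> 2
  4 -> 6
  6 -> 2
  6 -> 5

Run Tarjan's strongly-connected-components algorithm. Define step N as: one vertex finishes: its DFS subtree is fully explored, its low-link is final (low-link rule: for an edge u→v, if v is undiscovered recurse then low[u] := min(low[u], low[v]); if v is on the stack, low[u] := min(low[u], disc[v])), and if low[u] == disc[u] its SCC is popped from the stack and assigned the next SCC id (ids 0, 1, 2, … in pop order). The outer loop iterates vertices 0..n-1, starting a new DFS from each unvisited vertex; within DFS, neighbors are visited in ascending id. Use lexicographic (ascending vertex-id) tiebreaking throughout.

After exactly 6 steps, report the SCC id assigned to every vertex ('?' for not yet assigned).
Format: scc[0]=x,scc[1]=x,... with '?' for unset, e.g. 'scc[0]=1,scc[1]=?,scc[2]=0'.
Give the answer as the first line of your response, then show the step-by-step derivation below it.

scc[0]=0,scc[1]=3,scc[2]=2,scc[3]=?,scc[4]=2,scc[5]=1,scc[6]=2

step 1: low=(low[0]=0,low[1]=?,low[2]=?,low[3]=?,low[4]=?,low[5]=?,low[6]=?); scc=(scc[0]=0,scc[1]=?,scc[2]=?,scc[3]=?,scc[4]=?,scc[5]=?,scc[6]=?)
step 2: low=(low[0]=0,low[1]=1,low[2]=3,low[3]=?,low[4]=2,low[5]=?,low[6]=2); scc=(scc[0]=0,scc[1]=?,scc[2]=?,scc[3]=?,scc[4]=?,scc[5]=?,scc[6]=?)
step 3: low=(low[0]=0,low[1]=1,low[2]=2,low[3]=?,low[4]=2,low[5]=?,low[6]=2); scc=(scc[0]=0,scc[1]=?,scc[2]=?,scc[3]=?,scc[4]=?,scc[5]=?,scc[6]=?)
step 4: low=(low[0]=0,low[1]=1,low[2]=2,low[3]=?,low[4]=2,low[5]=5,low[6]=2); scc=(scc[0]=0,scc[1]=?,scc[2]=?,scc[3]=?,scc[4]=?,scc[5]=1,scc[6]=?)
step 5: low=(low[0]=0,low[1]=1,low[2]=2,low[3]=?,low[4]=2,low[5]=5,low[6]=2); scc=(scc[0]=0,scc[1]=?,scc[2]=2,scc[3]=?,scc[4]=2,scc[5]=1,scc[6]=2)
step 6: low=(low[0]=0,low[1]=1,low[2]=2,low[3]=?,low[4]=2,low[5]=5,low[6]=2); scc=(scc[0]=0,scc[1]=3,scc[2]=2,scc[3]=?,scc[4]=2,scc[5]=1,scc[6]=2)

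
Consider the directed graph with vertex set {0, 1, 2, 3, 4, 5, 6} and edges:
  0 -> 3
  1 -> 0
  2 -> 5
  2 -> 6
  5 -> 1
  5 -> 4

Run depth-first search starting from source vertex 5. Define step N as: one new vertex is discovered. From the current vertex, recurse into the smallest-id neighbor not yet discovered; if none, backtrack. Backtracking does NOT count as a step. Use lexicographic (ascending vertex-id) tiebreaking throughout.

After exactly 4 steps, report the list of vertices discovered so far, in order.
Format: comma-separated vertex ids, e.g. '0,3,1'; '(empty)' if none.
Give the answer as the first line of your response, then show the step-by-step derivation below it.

5,1,0,3

step 1: discover 5; path=5; order=5
step 2: discover 1; path=5>1; order=5,1
step 3: discover 0; path=5>1>0; order=5,1,0
step 4: discover 3; path=5>1>0>3; order=5,1,0,3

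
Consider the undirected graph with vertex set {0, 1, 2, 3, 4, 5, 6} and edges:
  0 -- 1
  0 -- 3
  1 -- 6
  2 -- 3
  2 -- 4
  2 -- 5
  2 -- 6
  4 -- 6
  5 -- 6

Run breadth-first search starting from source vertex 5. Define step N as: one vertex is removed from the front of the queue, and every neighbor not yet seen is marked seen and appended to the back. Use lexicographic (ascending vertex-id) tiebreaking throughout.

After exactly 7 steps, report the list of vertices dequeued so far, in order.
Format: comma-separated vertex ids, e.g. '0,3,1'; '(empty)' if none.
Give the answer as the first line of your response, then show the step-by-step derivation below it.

5,2,6,3,4,1,0

step 1: dequeue 5; queue=[2,6]; order=5
step 2: dequeue 2; queue=[6,3,4]; order=5,2
step 3: dequeue 6; queue=[3,4,1]; order=5,2,6
step 4: dequeue 3; queue=[4,1,0]; order=5,2,6,3
step 5: dequeue 4; queue=[1,0]; order=5,2,6,3,4
step 6: dequeue 1; queue=[0]; order=5,2,6,3,4,1
step 7: dequeue 0; queue=[(empty)]; order=5,2,6,3,4,1,0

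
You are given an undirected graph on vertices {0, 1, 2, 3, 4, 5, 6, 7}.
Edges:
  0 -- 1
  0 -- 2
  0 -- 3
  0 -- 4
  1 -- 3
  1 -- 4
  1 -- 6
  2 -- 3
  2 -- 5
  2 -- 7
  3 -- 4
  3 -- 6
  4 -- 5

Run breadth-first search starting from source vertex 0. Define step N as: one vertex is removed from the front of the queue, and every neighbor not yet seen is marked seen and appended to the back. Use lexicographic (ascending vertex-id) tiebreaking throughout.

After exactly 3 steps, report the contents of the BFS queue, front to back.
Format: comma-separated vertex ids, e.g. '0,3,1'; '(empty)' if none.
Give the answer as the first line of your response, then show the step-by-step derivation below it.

3,4,6,5,7

step 1: dequeue 0; queue=[1,2,3,4]; order=0
step 2: dequeue 1; queue=[2,3,4,6]; order=0,1
step 3: dequeue 2; queue=[3,4,6,5,7]; order=0,1,2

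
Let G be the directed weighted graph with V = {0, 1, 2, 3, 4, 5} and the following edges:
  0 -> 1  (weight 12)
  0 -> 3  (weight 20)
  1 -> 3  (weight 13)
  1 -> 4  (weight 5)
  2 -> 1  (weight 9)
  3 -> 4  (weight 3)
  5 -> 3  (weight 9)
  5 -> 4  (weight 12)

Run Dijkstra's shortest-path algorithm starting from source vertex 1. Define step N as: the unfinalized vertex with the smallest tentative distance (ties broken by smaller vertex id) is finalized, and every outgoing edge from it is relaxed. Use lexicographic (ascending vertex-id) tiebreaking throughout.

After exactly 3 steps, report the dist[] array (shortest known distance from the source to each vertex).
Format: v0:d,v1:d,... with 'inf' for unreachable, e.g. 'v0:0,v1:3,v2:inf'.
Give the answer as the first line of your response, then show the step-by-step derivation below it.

v0:inf,v1:0,v2:inf,v3:13,v4:5,v5:inf

step 1: dist = v0:inf,v1:0,v2:inf,v3:13,v4:5,v5:inf
step 2: dist = v0:inf,v1:0,v2:inf,v3:13,v4:5,v5:inf
step 3: dist = v0:inf,v1:0,v2:inf,v3:13,v4:5,v5:inf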